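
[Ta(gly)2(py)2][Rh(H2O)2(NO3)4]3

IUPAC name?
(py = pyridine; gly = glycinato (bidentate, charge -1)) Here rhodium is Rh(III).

bis(glycinato)bis(pyridine)tantalum(V) diaquatetranitratorhodate(III)

Both ions are complex: the cation is named first with the plain metal name, the anion second with the -ate form; each ion's ligands are alphabetised independently.
Rh is given as +3; the anion's ligand charges sum to -4, so the complex anion is 1−.
With 3 anions per cation, the cation must be 3×1 = 3+.
Cation: ligand charges sum to -2; for the ion to be 3+, Ta = +5.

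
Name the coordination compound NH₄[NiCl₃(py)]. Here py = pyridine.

ammonium trichloro(pyridine)nickelate(II)

The 1 ammonium counter-ion carries a total charge of +1, so each complex ion is 1−.
Ligand charges: 1×pyridine (neutral), 3×chloro (-1 each); total -3. So Ni + (-3) = 1−, giving Ni = +2.
Ligands are named alphabetically: chloro before pyridine.
The complex ion is anionic, so nickel takes the -ate form nickelate(II).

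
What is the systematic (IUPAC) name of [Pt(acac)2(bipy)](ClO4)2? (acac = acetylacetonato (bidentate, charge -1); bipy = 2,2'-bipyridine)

The 2 perchlorate counter-ions carry a total charge of -2, so each complex ion is 2+.
Ligand charges: 2×acetylacetonato (-1 each), 1×2,2'-bipyridine (neutral); total -2. So Pt + (-2) = 2+, giving Pt = +4.
Ligands are named alphabetically: acetylacetonato before bipyridine.

bis(acetylacetonato)(2,2'-bipyridine)platinum(IV) perchlorate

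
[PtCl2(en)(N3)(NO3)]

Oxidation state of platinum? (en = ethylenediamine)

+4

No counter-ion: the bracketed complex is neutral.
Ligand charges: 1×en neutral; 2×Cl = -2; 1×NO3 = -1; 1×N3 = -1; sum -4.
Pt + (-4) = 0 ⇒ Pt is +4.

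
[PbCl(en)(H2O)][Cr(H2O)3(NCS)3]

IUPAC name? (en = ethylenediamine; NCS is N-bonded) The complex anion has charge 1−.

aquachloro(ethylenediamine)lead(II) triaquatriisothiocyanatochromate(II)

Both ions are complex: the cation is named first with the plain metal name, the anion second with the -ate form; each ion's ligands are alphabetised independently.
The complex anion is given as 1−; its ligand charges sum to -3, so Cr = +2.
A 1:1 salt means the cation carries the equal and opposite charge, 1+.
Cation: ligand charges sum to -1; for the ion to be 1+, Pb = +2.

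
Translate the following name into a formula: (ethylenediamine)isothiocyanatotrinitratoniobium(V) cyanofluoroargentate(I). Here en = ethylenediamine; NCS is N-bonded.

[Nb(en)(NCS)(NO3)3][Ag(CN)F]

Cation [Nb…]: ligand charges -4, Nb(V) ⇒ ion charge 1+.
Anion [Ag…]: ligand charges -2, Ag(I) ⇒ ion charge 1−.
One 1+ cation balances one 1− anion.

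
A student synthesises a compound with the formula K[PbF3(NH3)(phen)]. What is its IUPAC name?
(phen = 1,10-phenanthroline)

The 1 potassium counter-ion carries a total charge of +1, so each complex ion is 1−.
Ligand charges: 3×fluoro (-1 each), 1×1,10-phenanthroline (neutral), 1×ammine (neutral); total -3. So Pb + (-3) = 1−, giving Pb = +2.
The complex ion is anionic, so lead takes the -ate form plumbate(II).

potassium amminetrifluoro(1,10-phenanthroline)plumbate(II)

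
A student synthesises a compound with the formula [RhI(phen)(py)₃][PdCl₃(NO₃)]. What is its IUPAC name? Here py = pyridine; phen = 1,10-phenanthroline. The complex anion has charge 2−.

iodo(1,10-phenanthroline)tris(pyridine)rhodium(III) trichloronitratopalladate(II)

Both ions are complex: the cation is named first with the plain metal name, the anion second with the -ate form; each ion's ligands are alphabetised independently.
The complex anion is given as 2−; its ligand charges sum to -4, so Pd = +2.
A 1:1 salt means the cation carries the equal and opposite charge, 2+.
Cation: ligand charges sum to -1; for the ion to be 2+, Rh = +3.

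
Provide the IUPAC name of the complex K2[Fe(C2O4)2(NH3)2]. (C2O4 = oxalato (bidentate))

potassium diamminedioxalatoferrate(II)

The 2 potassium counter-ions carry a total charge of +2, so each complex ion is 2−.
Ligand charges: 2×oxalato (-2 each), 2×ammine (neutral); total -4. So Fe + (-4) = 2−, giving Fe = +2.
The complex ion is anionic, so iron takes the -ate form ferrate(II).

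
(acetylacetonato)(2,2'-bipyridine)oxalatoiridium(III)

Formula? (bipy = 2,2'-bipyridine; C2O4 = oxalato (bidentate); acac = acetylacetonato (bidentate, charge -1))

Ligands: 1 2,2'-bipyridine (bipy, neutral), 1 oxalato (C2O4, -2), 1 acetylacetonato (acac, -1). Ligand charge sum = -3.
With Ir in oxidation state +3, the complex ion is [Ir...].

[Ir(acac)(bipy)(C2O4)]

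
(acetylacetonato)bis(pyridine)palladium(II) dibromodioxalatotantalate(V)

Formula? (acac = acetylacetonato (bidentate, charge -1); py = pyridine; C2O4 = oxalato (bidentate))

Cation [Pd…]: ligand charges -1, Pd(II) ⇒ ion charge 1+.
Anion [Ta…]: ligand charges -6, Ta(V) ⇒ ion charge 1−.
One 1+ cation balances one 1− anion.

[Pd(acac)(py)2][TaBr2(C2O4)2]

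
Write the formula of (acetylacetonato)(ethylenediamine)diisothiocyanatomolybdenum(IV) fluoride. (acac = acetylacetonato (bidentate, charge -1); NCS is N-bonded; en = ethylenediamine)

[Mo(acac)(en)(NCS)2]F

Ligands: 1 acetylacetonato (acac, -1), 2 isothiocyanato (NCS, -1), 1 ethylenediamine (en, neutral). Ligand charge sum = -3.
With Mo in oxidation state +4, the complex ion is [Mo...]^1+.
Charge balance with fluoride (-1) requires 1 complex ion per 1 fluoride.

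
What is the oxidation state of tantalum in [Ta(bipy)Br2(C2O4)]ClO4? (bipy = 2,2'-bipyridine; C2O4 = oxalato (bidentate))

1 perchlorate outside the brackets (-1 each) → the complex ion is 1+.
Ligand charges: 1×bipy neutral; 2×Br = -2; 1×C2O4 = -2; sum -4.
Ta + (-4) = 1+ ⇒ Ta is +5.

+5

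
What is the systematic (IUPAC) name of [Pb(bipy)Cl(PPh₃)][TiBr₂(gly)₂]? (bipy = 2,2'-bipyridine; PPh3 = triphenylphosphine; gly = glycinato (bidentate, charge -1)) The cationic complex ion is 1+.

The complex cation is given as 1+; its ligand charges sum to -1, so Pb = +2.
A 1:1 salt means the anion carries the equal and opposite charge, 1−.
Anion: ligand charges sum to -4; for the ion to be 1−, Ti = +3.

(2,2'-bipyridine)chloro(triphenylphosphine)lead(II) dibromobis(glycinato)titanate(III)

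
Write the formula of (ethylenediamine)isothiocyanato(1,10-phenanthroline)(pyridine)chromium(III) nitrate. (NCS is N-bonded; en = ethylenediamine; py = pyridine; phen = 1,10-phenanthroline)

Ligands: 1 isothiocyanato (NCS, -1), 1 ethylenediamine (en, neutral), 1 pyridine (py, neutral), 1 1,10-phenanthroline (phen, neutral). Ligand charge sum = -1.
With Cr in oxidation state +3, the complex ion is [Cr...]^2+.
Charge balance with nitrate (-1) requires 1 complex ion per 2 nitrate.

[Cr(en)(NCS)(phen)(py)](NO3)2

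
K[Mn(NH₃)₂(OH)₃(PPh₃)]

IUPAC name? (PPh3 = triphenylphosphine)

The 1 potassium counter-ion carries a total charge of +1, so each complex ion is 1−.
Ligand charges: 1×triphenylphosphine (neutral), 2×ammine (neutral), 3×hydroxo (-1 each); total -3. So Mn + (-3) = 1−, giving Mn = +2.
Ligands are named alphabetically: ammine before hydroxo before triphenylphosphine.
The complex ion is anionic, so manganese takes the -ate form manganate(II).

potassium diamminetrihydroxo(triphenylphosphine)manganate(II)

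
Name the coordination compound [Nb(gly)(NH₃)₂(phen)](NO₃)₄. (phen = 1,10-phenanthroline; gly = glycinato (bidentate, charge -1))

The 4 nitrate counter-ions carry a total charge of -4, so each complex ion is 4+.
Ligand charges: 2×ammine (neutral), 1×1,10-phenanthroline (neutral), 1×glycinato (-1 each); total -1. So Nb + (-1) = 4+, giving Nb = +5.
Ligands are named alphabetically: ammine before glycinato before phenanthroline.

diammine(glycinato)(1,10-phenanthroline)niobium(V) nitrate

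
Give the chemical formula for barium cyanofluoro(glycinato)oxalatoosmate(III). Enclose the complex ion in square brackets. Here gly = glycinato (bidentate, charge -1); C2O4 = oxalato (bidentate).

Ligands: 1 glycinato (gly, -1), 1 fluoro (F, -1), 1 cyano (CN, -1), 1 oxalato (C2O4, -2). Ligand charge sum = -5.
With Os in oxidation state +3, the complex ion is [Os...]^2−.
Charge balance with barium (+2) requires 1 complex ion per 1 barium.

Ba[Os(C2O4)(CN)F(gly)]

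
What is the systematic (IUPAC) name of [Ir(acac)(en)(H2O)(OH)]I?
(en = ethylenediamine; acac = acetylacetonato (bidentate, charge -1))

The 1 iodide counter-ion carries a total charge of -1, so each complex ion is 1+.
Ligand charges: 1×aqua (neutral), 1×hydroxo (-1 each), 1×ethylenediamine (neutral), 1×acetylacetonato (-1 each); total -2. So Ir + (-2) = 1+, giving Ir = +3.
Ligands are named alphabetically: acetylacetonato before aqua before ethylenediamine before hydroxo.

(acetylacetonato)aqua(ethylenediamine)hydroxoiridium(III) iodide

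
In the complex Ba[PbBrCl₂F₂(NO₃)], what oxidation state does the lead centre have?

+4

1 barium outside the brackets (+2 each) → the complex ion is 2−.
Ligand charges: 2×F = -2; 2×Cl = -2; 1×Br = -1; 1×NO3 = -1; sum -6.
Pb + (-6) = 2− ⇒ Pb is +4.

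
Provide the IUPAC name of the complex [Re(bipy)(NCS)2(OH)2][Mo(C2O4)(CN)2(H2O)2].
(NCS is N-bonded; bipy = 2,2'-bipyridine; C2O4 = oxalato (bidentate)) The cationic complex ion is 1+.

(2,2'-bipyridine)dihydroxodiisothiocyanatorhenium(V) diaquadicyanooxalatomolybdate(III)

Both ions are complex: the cation is named first with the plain metal name, the anion second with the -ate form; each ion's ligands are alphabetised independently.
The complex cation is given as 1+; its ligand charges sum to -4, so Re = +5.
A 1:1 salt means the anion carries the equal and opposite charge, 1−.
Anion: ligand charges sum to -4; for the ion to be 1−, Mo = +3.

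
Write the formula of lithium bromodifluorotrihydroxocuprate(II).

Li4[CuBrF2(OH)3]

Ligands: 1 bromo (Br, -1), 3 hydroxo (OH, -1), 2 fluoro (F, -1). Ligand charge sum = -6.
With Cu in oxidation state +2, the complex ion is [Cu...]^4−.
Charge balance with lithium (+1) requires 1 complex ion per 4 lithium.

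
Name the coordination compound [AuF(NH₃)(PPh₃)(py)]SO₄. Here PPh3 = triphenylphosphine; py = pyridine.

amminefluoro(pyridine)(triphenylphosphine)gold(III) sulfate

The 1 sulfate counter-ion carries a total charge of -2, so each complex ion is 2+.
Ligand charges: 1×ammine (neutral), 1×triphenylphosphine (neutral), 1×pyridine (neutral), 1×fluoro (-1 each); total -1. So Au + (-1) = 2+, giving Au = +3.
Ligands are named alphabetically: ammine before fluoro before pyridine before triphenylphosphine.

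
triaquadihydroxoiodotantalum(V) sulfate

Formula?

[Ta(H2O)3I(OH)2]SO4

Ligands: 3 aqua (H2O, neutral), 2 hydroxo (OH, -1), 1 iodo (I, -1). Ligand charge sum = -3.
With Ta in oxidation state +5, the complex ion is [Ta...]^2+.
Charge balance with sulfate (-2) requires 1 complex ion per 1 sulfate.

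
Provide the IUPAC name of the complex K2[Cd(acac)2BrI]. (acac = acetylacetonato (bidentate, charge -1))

potassium bis(acetylacetonato)bromoiodocadmate(II)

The 2 potassium counter-ions carry a total charge of +2, so each complex ion is 2−.
Ligand charges: 2×acetylacetonato (-1 each), 1×bromo (-1 each), 1×iodo (-1 each); total -4. So Cd + (-4) = 2−, giving Cd = +2.
Ligands are named alphabetically: acetylacetonato before bromo before iodo.
The complex ion is anionic, so cadmium takes the -ate form cadmate(II).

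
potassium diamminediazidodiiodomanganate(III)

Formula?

Ligands: 2 azido (N3, -1), 2 iodo (I, -1), 2 ammine (NH3, neutral). Ligand charge sum = -4.
With Mn in oxidation state +3, the complex ion is [Mn...]^1−.
Charge balance with potassium (+1) requires 1 complex ion per 1 potassium.

K[MnI2(N3)2(NH3)2]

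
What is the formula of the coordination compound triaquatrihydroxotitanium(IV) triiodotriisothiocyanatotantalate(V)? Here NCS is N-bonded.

Cation [Ti…]: ligand charges -3, Ti(IV) ⇒ ion charge 1+.
Anion [Ta…]: ligand charges -6, Ta(V) ⇒ ion charge 1−.

[Ti(H2O)3(OH)3][TaI3(NCS)3]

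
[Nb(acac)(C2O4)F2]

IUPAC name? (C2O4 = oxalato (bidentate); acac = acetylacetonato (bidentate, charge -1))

There is no counter-ion, so the complex is neutral overall.
Ligand charges: 1×oxalato (-2 each), 2×fluoro (-1 each), 1×acetylacetonato (-1 each); total -5. So Nb + (-5) = 0, giving Nb = +5.
Ligands are named alphabetically: acetylacetonato before fluoro before oxalato.

(acetylacetonato)difluorooxalatoniobium(V)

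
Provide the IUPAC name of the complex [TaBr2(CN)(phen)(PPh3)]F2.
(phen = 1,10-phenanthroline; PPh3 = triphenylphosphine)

The 2 fluoride counter-ions carry a total charge of -2, so each complex ion is 2+.
Ligand charges: 2×bromo (-1 each), 1×1,10-phenanthroline (neutral), 1×cyano (-1 each), 1×triphenylphosphine (neutral); total -3. So Ta + (-3) = 2+, giving Ta = +5.
Ligands are named alphabetically: bromo before cyano before phenanthroline before triphenylphosphine.

dibromocyano(1,10-phenanthroline)(triphenylphosphine)tantalum(V) fluoride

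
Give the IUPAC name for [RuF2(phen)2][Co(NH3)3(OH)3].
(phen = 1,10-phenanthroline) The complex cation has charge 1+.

difluorobis(1,10-phenanthroline)ruthenium(III) triamminetrihydroxocobaltate(II)

The complex cation is given as 1+; its ligand charges sum to -2, so Ru = +3.
A 1:1 salt means the anion carries the equal and opposite charge, 1−.
Anion: ligand charges sum to -3; for the ion to be 1−, Co = +2.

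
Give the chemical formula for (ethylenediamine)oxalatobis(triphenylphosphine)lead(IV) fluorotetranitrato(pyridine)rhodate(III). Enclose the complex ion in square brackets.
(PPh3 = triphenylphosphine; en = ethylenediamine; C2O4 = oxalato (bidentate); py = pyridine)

Cation [Pb…]: ligand charges -2, Pb(IV) ⇒ ion charge 2+.
Anion [Rh…]: ligand charges -5, Rh(III) ⇒ ion charge 2−.

[Pb(C2O4)(en)(PPh3)2][RhF(NO3)4(py)]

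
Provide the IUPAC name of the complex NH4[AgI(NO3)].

The 1 ammonium counter-ion carries a total charge of +1, so each complex ion is 1−.
Ligand charges: 1×iodo (-1 each), 1×nitrato (-1 each); total -2. So Ag + (-2) = 1−, giving Ag = +1.
Ligands are named alphabetically: iodo before nitrato.
The complex ion is anionic, so silver takes the -ate form argentate(I).

ammonium iodonitratoargentate(I)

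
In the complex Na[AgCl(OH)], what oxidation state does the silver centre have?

1 sodium outside the brackets (+1 each) → the complex ion is 1−.
Ligand charges: 1×Cl = -1; 1×OH = -1; sum -2.
Ag + (-2) = 1− ⇒ Ag is +1.

+1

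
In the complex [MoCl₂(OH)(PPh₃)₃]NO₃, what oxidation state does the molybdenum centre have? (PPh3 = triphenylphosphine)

+4

1 nitrate outside the brackets (-1 each) → the complex ion is 1+.
Ligand charges: 1×OH = -1; 3×PPh3 neutral; 2×Cl = -2; sum -3.
Mo + (-3) = 1+ ⇒ Mo is +4.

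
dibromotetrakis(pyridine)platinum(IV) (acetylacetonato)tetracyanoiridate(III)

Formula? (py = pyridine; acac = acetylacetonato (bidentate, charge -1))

[PtBr2(py)4][Ir(acac)(CN)4]

Cation [Pt…]: ligand charges -2, Pt(IV) ⇒ ion charge 2+.
Anion [Ir…]: ligand charges -5, Ir(III) ⇒ ion charge 2−.
One 2+ cation balances one 2− anion.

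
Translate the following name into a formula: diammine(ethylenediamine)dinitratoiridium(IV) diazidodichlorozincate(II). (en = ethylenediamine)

[Ir(en)(NH3)2(NO3)2][ZnCl2(N3)2]

Cation [Ir…]: ligand charges -2, Ir(IV) ⇒ ion charge 2+.
Anion [Zn…]: ligand charges -4, Zn(II) ⇒ ion charge 2−.
One 2+ cation balances one 2− anion.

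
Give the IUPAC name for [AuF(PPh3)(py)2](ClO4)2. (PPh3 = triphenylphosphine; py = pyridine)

The 2 perchlorate counter-ions carry a total charge of -2, so each complex ion is 2+.
Ligand charges: 1×fluoro (-1 each), 1×triphenylphosphine (neutral), 2×pyridine (neutral); total -1. So Au + (-1) = 2+, giving Au = +3.
Ligands are named alphabetically: fluoro before pyridine before triphenylphosphine.

fluorobis(pyridine)(triphenylphosphine)gold(III) perchlorate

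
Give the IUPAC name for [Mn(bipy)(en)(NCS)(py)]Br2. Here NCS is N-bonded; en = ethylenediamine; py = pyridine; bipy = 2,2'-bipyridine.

The 2 bromide counter-ions carry a total charge of -2, so each complex ion is 2+.
Ligand charges: 1×isothiocyanato (-1 each), 1×ethylenediamine (neutral), 1×pyridine (neutral), 1×2,2'-bipyridine (neutral); total -1. So Mn + (-1) = 2+, giving Mn = +3.
Ligands are named alphabetically: bipyridine before ethylenediamine before isothiocyanato before pyridine.

(2,2'-bipyridine)(ethylenediamine)isothiocyanato(pyridine)manganese(III) bromide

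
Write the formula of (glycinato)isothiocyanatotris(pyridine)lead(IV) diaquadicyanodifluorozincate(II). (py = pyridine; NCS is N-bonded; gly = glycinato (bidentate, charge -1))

Cation [Pb…]: ligand charges -2, Pb(IV) ⇒ ion charge 2+.
Anion [Zn…]: ligand charges -4, Zn(II) ⇒ ion charge 2−.
One 2+ cation balances one 2− anion.

[Pb(gly)(NCS)(py)3][Zn(CN)2F2(H2O)2]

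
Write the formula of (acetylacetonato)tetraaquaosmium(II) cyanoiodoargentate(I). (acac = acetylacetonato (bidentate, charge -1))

Cation [Os…]: ligand charges -1, Os(II) ⇒ ion charge 1+.
Anion [Ag…]: ligand charges -2, Ag(I) ⇒ ion charge 1−.
One 1+ cation balances one 1− anion.

[Os(acac)(H2O)4][Ag(CN)I]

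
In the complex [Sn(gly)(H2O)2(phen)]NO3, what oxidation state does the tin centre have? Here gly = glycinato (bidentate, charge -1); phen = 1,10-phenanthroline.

+2

1 nitrate outside the brackets (-1 each) → the complex ion is 1+.
Ligand charges: 1×gly = -1; 1×phen neutral; 2×H2O neutral; sum -1.
Sn + (-1) = 1+ ⇒ Sn is +2.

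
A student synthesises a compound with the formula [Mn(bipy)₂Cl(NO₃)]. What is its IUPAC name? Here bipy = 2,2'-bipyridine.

There is no counter-ion, so the complex is neutral overall.
Ligand charges: 1×nitrato (-1 each), 1×chloro (-1 each), 2×2,2'-bipyridine (neutral); total -2. So Mn + (-2) = 0, giving Mn = +2.
Ligands are named alphabetically: bipyridine before chloro before nitrato.

bis(2,2'-bipyridine)chloronitratomanganese(II)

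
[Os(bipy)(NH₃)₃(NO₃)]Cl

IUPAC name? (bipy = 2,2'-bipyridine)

The 1 chloride counter-ion carries a total charge of -1, so each complex ion is 1+.
Ligand charges: 1×nitrato (-1 each), 3×ammine (neutral), 1×2,2'-bipyridine (neutral); total -1. So Os + (-1) = 1+, giving Os = +2.
Ligands are named alphabetically: ammine before bipyridine before nitrato.

triammine(2,2'-bipyridine)nitratoosmium(II) chloride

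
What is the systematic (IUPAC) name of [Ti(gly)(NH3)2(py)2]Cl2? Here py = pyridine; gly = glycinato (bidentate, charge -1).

The 2 chloride counter-ions carry a total charge of -2, so each complex ion is 2+.
Ligand charges: 2×ammine (neutral), 2×pyridine (neutral), 1×glycinato (-1 each); total -1. So Ti + (-1) = 2+, giving Ti = +3.
Ligands are named alphabetically: ammine before glycinato before pyridine.

diammine(glycinato)bis(pyridine)titanium(III) chloride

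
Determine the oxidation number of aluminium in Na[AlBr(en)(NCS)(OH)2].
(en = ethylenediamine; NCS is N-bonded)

+3

1 sodium outside the brackets (+1 each) → the complex ion is 1−.
Ligand charges: 1×Br = -1; 1×en neutral; 2×OH = -2; 1×NCS = -1; sum -4.
Al + (-4) = 1− ⇒ Al is +3.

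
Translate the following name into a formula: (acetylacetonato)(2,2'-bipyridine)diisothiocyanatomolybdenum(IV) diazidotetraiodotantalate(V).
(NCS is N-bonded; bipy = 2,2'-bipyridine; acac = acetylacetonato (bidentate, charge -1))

[Mo(acac)(bipy)(NCS)2][TaI4(N3)2]

Cation [Mo…]: ligand charges -3, Mo(IV) ⇒ ion charge 1+.
Anion [Ta…]: ligand charges -6, Ta(V) ⇒ ion charge 1−.
One 1+ cation balances one 1− anion.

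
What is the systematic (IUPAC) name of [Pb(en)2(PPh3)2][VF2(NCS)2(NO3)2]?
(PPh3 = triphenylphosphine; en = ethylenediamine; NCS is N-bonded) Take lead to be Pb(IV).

bis(ethylenediamine)bis(triphenylphosphine)lead(IV) difluorodiisothiocyanatodinitratovanadate(II)

Pb is given as +4; the cation's ligand charges sum to 0, so the complex cation is 4+.
A 1:1 salt means the anion carries the equal and opposite charge, 4−.
Anion: ligand charges sum to -6; for the ion to be 4−, V = +2.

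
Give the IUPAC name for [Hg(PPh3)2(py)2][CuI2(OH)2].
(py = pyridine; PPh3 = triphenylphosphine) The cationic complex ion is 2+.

The complex cation is given as 2+; its ligand charges sum to 0, so Hg = +2.
A 1:1 salt means the anion carries the equal and opposite charge, 2−.
Anion: ligand charges sum to -4; for the ion to be 2−, Cu = +2.

bis(pyridine)bis(triphenylphosphine)mercury(II) dihydroxodiiodocuprate(II)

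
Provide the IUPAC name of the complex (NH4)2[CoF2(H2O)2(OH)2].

ammonium diaquadifluorodihydroxocobaltate(II)

The 2 ammonium counter-ions carry a total charge of +2, so each complex ion is 2−.
Ligand charges: 2×fluoro (-1 each), 2×hydroxo (-1 each), 2×aqua (neutral); total -4. So Co + (-4) = 2−, giving Co = +2.
The complex ion is anionic, so cobalt takes the -ate form cobaltate(II).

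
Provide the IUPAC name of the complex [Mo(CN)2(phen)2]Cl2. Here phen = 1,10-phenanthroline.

dicyanobis(1,10-phenanthroline)molybdenum(IV) chloride

The 2 chloride counter-ions carry a total charge of -2, so each complex ion is 2+.
Ligand charges: 2×cyano (-1 each), 2×1,10-phenanthroline (neutral); total -2. So Mo + (-2) = 2+, giving Mo = +4.
Ligands are named alphabetically: cyano before phenanthroline.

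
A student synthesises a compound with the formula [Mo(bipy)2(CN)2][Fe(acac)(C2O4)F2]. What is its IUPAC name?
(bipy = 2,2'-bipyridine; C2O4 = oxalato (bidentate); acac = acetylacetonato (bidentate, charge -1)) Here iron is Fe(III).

bis(2,2'-bipyridine)dicyanomolybdenum(IV) (acetylacetonato)difluorooxalatoferrate(III)

Both ions are complex: the cation is named first with the plain metal name, the anion second with the -ate form; each ion's ligands are alphabetised independently.
Fe is given as +3; the anion's ligand charges sum to -5, so the complex anion is 2−.
A 1:1 salt means the cation carries the equal and opposite charge, 2+.
Cation: ligand charges sum to -2; for the ion to be 2+, Mo = +4.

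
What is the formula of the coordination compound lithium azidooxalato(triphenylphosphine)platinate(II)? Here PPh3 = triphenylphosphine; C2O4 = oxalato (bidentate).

Li[Pt(C2O4)(N3)(PPh3)]

Ligands: 1 triphenylphosphine (PPh3, neutral), 1 oxalato (C2O4, -2), 1 azido (N3, -1). Ligand charge sum = -3.
With Pt in oxidation state +2, the complex ion is [Pt...]^1−.
Charge balance with lithium (+1) requires 1 complex ion per 1 lithium.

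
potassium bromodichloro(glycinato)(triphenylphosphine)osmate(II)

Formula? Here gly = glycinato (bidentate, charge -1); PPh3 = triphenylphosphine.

K2[OsBrCl2(gly)(PPh3)]

Ligands: 2 chloro (Cl, -1), 1 glycinato (gly, -1), 1 triphenylphosphine (PPh3, neutral), 1 bromo (Br, -1). Ligand charge sum = -4.
Charge balance with potassium (+1) requires 1 complex ion per 2 potassium.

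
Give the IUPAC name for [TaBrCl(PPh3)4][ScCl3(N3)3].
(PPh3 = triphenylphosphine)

bromochlorotetrakis(triphenylphosphine)tantalum(V) triazidotrichloroscandate(III)

Both ions are complex: the cation is named first with the plain metal name, the anion second with the -ate form; each ion's ligands are alphabetised independently.
Scandium is always +3 in its complexes; the anion's ligand charges sum to -6, so the complex anion is 3−.
A 1:1 salt means the cation carries the equal and opposite charge, 3+.
Cation: ligand charges sum to -2; for the ion to be 3+, Ta = +5.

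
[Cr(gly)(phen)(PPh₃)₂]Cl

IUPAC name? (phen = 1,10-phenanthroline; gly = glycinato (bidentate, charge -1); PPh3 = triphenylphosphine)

(glycinato)(1,10-phenanthroline)bis(triphenylphosphine)chromium(II) chloride

The 1 chloride counter-ion carries a total charge of -1, so each complex ion is 1+.
Ligand charges: 1×1,10-phenanthroline (neutral), 1×glycinato (-1 each), 2×triphenylphosphine (neutral); total -1. So Cr + (-1) = 1+, giving Cr = +2.
Ligands are named alphabetically: glycinato before phenanthroline before triphenylphosphine.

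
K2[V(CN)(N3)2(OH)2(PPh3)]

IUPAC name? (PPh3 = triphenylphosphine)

The 2 potassium counter-ions carry a total charge of +2, so each complex ion is 2−.
Ligand charges: 1×triphenylphosphine (neutral), 2×hydroxo (-1 each), 1×cyano (-1 each), 2×azido (-1 each); total -5. So V + (-5) = 2−, giving V = +3.
Ligands are named alphabetically: azido before cyano before hydroxo before triphenylphosphine.
The complex ion is anionic, so vanadium takes the -ate form vanadate(III).

potassium diazidocyanodihydroxo(triphenylphosphine)vanadate(III)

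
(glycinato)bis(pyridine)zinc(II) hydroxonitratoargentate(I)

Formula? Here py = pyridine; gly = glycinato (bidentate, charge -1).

Cation [Zn…]: ligand charges -1, Zn(II) ⇒ ion charge 1+.
Anion [Ag…]: ligand charges -2, Ag(I) ⇒ ion charge 1−.

[Zn(gly)(py)2][Ag(NO3)(OH)]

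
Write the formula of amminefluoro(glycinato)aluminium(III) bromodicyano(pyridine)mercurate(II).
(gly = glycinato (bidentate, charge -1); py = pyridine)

Cation [Al…]: ligand charges -2, Al(III) ⇒ ion charge 1+.
Anion [Hg…]: ligand charges -3, Hg(II) ⇒ ion charge 1−.

[AlF(gly)(NH3)][HgBr(CN)2(py)]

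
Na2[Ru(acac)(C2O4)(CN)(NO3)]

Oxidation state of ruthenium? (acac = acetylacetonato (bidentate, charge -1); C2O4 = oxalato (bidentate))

2 sodium outside the brackets (+1 each) → the complex ion is 2−.
Ligand charges: 1×acac = -1; 1×NO3 = -1; 1×C2O4 = -2; 1×CN = -1; sum -5.
Ru + (-5) = 2− ⇒ Ru is +3.

+3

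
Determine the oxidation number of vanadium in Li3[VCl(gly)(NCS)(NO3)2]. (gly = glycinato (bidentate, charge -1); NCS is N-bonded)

+2

3 lithium outside the brackets (+1 each) → the complex ion is 3−.
Ligand charges: 1×Cl = -1; 1×gly = -1; 2×NO3 = -2; 1×NCS = -1; sum -5.
V + (-5) = 3− ⇒ V is +2.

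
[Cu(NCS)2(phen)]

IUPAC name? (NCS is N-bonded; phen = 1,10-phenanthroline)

diisothiocyanato(1,10-phenanthroline)copper(II)

There is no counter-ion, so the complex is neutral overall.
Ligand charges: 2×isothiocyanato (-1 each), 1×1,10-phenanthroline (neutral); total -2. So Cu + (-2) = 0, giving Cu = +2.
Ligands are named alphabetically: isothiocyanato before phenanthroline.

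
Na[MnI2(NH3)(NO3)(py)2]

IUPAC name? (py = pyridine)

The 1 sodium counter-ion carries a total charge of +1, so each complex ion is 1−.
Ligand charges: 1×nitrato (-1 each), 2×pyridine (neutral), 2×iodo (-1 each), 1×ammine (neutral); total -3. So Mn + (-3) = 1−, giving Mn = +2.
The complex ion is anionic, so manganese takes the -ate form manganate(II).

sodium amminediiodonitratobis(pyridine)manganate(II)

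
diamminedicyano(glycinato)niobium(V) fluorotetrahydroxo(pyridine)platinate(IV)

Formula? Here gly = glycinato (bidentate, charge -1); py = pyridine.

Cation [Nb…]: ligand charges -3, Nb(V) ⇒ ion charge 2+.
Anion [Pt…]: ligand charges -5, Pt(IV) ⇒ ion charge 1−.
One 2+ cation requires 2 of the 1− anion.

[Nb(CN)2(gly)(NH3)2][PtF(OH)4(py)]2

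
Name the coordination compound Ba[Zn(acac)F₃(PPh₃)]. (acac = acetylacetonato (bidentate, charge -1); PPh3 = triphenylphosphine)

The 1 barium counter-ion carries a total charge of +2, so each complex ion is 2−.
Ligand charges: 3×fluoro (-1 each), 1×acetylacetonato (-1 each), 1×triphenylphosphine (neutral); total -4. So Zn + (-4) = 2−, giving Zn = +2.
The complex ion is anionic, so zinc takes the -ate form zincate(II).

barium (acetylacetonato)trifluoro(triphenylphosphine)zincate(II)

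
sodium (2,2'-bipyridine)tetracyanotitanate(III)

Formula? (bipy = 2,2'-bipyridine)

Ligands: 4 cyano (CN, -1), 1 2,2'-bipyridine (bipy, neutral). Ligand charge sum = -4.
With Ti in oxidation state +3, the complex ion is [Ti...]^1−.
Charge balance with sodium (+1) requires 1 complex ion per 1 sodium.

Na[Ti(bipy)(CN)4]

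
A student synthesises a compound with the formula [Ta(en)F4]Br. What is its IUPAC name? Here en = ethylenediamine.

The 1 bromide counter-ion carries a total charge of -1, so each complex ion is 1+.
Ligand charges: 4×fluoro (-1 each), 1×ethylenediamine (neutral); total -4. So Ta + (-4) = 1+, giving Ta = +5.
Ligands are named alphabetically: ethylenediamine before fluoro.

(ethylenediamine)tetrafluorotantalum(V) bromide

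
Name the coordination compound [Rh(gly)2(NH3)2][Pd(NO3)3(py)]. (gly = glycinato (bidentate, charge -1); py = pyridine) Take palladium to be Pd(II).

diamminebis(glycinato)rhodium(III) trinitrato(pyridine)palladate(II)

Pd is given as +2; the anion's ligand charges sum to -3, so the complex anion is 1−.
A 1:1 salt means the cation carries the equal and opposite charge, 1+.
Cation: ligand charges sum to -2; for the ion to be 1+, Rh = +3.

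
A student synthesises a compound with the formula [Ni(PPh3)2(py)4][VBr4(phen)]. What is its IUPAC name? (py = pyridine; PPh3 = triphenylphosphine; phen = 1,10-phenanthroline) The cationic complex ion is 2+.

Both ions are complex: the cation is named first with the plain metal name, the anion second with the -ate form; each ion's ligands are alphabetised independently.
The complex cation is given as 2+; its ligand charges sum to 0, so Ni = +2.
A 1:1 salt means the anion carries the equal and opposite charge, 2−.
Anion: ligand charges sum to -4; for the ion to be 2−, V = +2.

tetrakis(pyridine)bis(triphenylphosphine)nickel(II) tetrabromo(1,10-phenanthroline)vanadate(II)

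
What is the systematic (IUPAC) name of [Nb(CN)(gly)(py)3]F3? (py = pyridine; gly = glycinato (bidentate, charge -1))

The 3 fluoride counter-ions carry a total charge of -3, so each complex ion is 3+.
Ligand charges: 1×cyano (-1 each), 3×pyridine (neutral), 1×glycinato (-1 each); total -2. So Nb + (-2) = 3+, giving Nb = +5.
Ligands are named alphabetically: cyano before glycinato before pyridine.

cyano(glycinato)tris(pyridine)niobium(V) fluoride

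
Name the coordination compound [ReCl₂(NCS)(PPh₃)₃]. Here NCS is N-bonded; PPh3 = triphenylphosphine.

dichloroisothiocyanatotris(triphenylphosphine)rhenium(III)

There is no counter-ion, so the complex is neutral overall.
Ligand charges: 2×chloro (-1 each), 1×isothiocyanato (-1 each), 3×triphenylphosphine (neutral); total -3. So Re + (-3) = 0, giving Re = +3.
Ligands are named alphabetically: chloro before isothiocyanato before triphenylphosphine.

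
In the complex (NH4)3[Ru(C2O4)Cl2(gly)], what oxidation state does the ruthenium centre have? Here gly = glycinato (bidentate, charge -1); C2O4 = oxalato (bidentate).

+2

3 ammonium outside the brackets (+1 each) → the complex ion is 3−.
Ligand charges: 2×Cl = -2; 1×gly = -1; 1×C2O4 = -2; sum -5.
Ru + (-5) = 3− ⇒ Ru is +2.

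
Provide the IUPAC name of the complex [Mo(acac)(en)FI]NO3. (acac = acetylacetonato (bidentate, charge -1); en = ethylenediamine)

(acetylacetonato)(ethylenediamine)fluoroiodomolybdenum(IV) nitrate

The 1 nitrate counter-ion carries a total charge of -1, so each complex ion is 1+.
Ligand charges: 1×acetylacetonato (-1 each), 1×ethylenediamine (neutral), 1×fluoro (-1 each), 1×iodo (-1 each); total -3. So Mo + (-3) = 1+, giving Mo = +4.
Ligands are named alphabetically: acetylacetonato before ethylenediamine before fluoro before iodo.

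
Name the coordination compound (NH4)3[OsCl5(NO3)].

ammonium pentachloronitratoosmate(III)

The 3 ammonium counter-ions carry a total charge of +3, so each complex ion is 3−.
Ligand charges: 1×nitrato (-1 each), 5×chloro (-1 each); total -6. So Os + (-6) = 3−, giving Os = +3.
Ligands are named alphabetically: chloro before nitrato.
The complex ion is anionic, so osmium takes the -ate form osmate(III).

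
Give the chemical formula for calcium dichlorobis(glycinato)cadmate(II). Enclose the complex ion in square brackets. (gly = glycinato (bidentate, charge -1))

Ligands: 2 chloro (Cl, -1), 2 glycinato (gly, -1). Ligand charge sum = -4.
Charge balance with calcium (+2) requires 1 complex ion per 1 calcium.

Ca[CdCl2(gly)2]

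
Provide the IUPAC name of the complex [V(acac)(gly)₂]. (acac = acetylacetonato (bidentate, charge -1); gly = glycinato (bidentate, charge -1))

(acetylacetonato)bis(glycinato)vanadium(III)

There is no counter-ion, so the complex is neutral overall.
Ligand charges: 1×acetylacetonato (-1 each), 2×glycinato (-1 each); total -3. So V + (-3) = 0, giving V = +3.
Ligands are named alphabetically: acetylacetonato before glycinato.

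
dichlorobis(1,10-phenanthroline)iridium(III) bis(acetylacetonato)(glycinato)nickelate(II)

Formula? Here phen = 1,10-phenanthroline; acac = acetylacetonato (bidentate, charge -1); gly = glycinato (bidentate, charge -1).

Cation [Ir…]: ligand charges -2, Ir(III) ⇒ ion charge 1+.
Anion [Ni…]: ligand charges -3, Ni(II) ⇒ ion charge 1−.
One 1+ cation balances one 1− anion.

[IrCl2(phen)2][Ni(acac)2(gly)]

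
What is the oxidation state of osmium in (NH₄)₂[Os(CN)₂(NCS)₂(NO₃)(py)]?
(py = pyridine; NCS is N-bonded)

+3

2 ammonium outside the brackets (+1 each) → the complex ion is 2−.
Ligand charges: 1×py neutral; 2×CN = -2; 2×NCS = -2; 1×NO3 = -1; sum -5.
Os + (-5) = 2− ⇒ Os is +3.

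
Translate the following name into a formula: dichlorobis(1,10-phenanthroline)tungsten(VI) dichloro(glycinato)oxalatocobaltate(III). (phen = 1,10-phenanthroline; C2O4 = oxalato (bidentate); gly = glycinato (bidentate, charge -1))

Cation [W…]: ligand charges -2, W(VI) ⇒ ion charge 4+.
Anion [Co…]: ligand charges -5, Co(III) ⇒ ion charge 2−.

[WCl2(phen)2][Co(C2O4)Cl2(gly)]2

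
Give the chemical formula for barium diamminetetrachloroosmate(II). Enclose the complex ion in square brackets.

Ligands: 4 chloro (Cl, -1), 2 ammine (NH3, neutral). Ligand charge sum = -4.
With Os in oxidation state +2, the complex ion is [Os...]^2−.
Charge balance with barium (+2) requires 1 complex ion per 1 barium.

Ba[OsCl4(NH3)2]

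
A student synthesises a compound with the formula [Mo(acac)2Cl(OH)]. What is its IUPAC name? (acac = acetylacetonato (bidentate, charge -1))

There is no counter-ion, so the complex is neutral overall.
Ligand charges: 1×hydroxo (-1 each), 1×chloro (-1 each), 2×acetylacetonato (-1 each); total -4. So Mo + (-4) = 0, giving Mo = +4.
Ligands are named alphabetically: acetylacetonato before chloro before hydroxo.

bis(acetylacetonato)chlorohydroxomolybdenum(IV)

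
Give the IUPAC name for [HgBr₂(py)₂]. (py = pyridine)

dibromobis(pyridine)mercury(II)

There is no counter-ion, so the complex is neutral overall.
Ligand charges: 2×pyridine (neutral), 2×bromo (-1 each); total -2. So Hg + (-2) = 0, giving Hg = +2.
Ligands are named alphabetically: bromo before pyridine.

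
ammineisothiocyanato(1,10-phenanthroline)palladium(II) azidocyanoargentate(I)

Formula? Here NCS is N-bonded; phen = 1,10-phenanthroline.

Cation [Pd…]: ligand charges -1, Pd(II) ⇒ ion charge 1+.
Anion [Ag…]: ligand charges -2, Ag(I) ⇒ ion charge 1−.
One 1+ cation balances one 1− anion.

[Pd(NCS)(NH3)(phen)][Ag(CN)(N3)]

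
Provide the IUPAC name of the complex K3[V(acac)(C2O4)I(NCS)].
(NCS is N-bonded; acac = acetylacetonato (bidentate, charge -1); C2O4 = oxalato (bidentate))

The 3 potassium counter-ions carry a total charge of +3, so each complex ion is 3−.
Ligand charges: 1×isothiocyanato (-1 each), 1×iodo (-1 each), 1×acetylacetonato (-1 each), 1×oxalato (-2 each); total -5. So V + (-5) = 3−, giving V = +2.
Ligands are named alphabetically: acetylacetonato before iodo before isothiocyanato before oxalato.
The complex ion is anionic, so vanadium takes the -ate form vanadate(II).

potassium (acetylacetonato)iodoisothiocyanatooxalatovanadate(II)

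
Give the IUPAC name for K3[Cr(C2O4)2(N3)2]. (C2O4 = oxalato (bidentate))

potassium diazidodioxalatochromate(III)

The 3 potassium counter-ions carry a total charge of +3, so each complex ion is 3−.
Ligand charges: 2×azido (-1 each), 2×oxalato (-2 each); total -6. So Cr + (-6) = 3−, giving Cr = +3.
Ligands are named alphabetically: azido before oxalato.
The complex ion is anionic, so chromium takes the -ate form chromate(III).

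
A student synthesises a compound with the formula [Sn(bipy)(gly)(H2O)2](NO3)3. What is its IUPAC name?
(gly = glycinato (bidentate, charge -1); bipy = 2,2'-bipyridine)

The 3 nitrate counter-ions carry a total charge of -3, so each complex ion is 3+.
Ligand charges: 2×aqua (neutral), 1×glycinato (-1 each), 1×2,2'-bipyridine (neutral); total -1. So Sn + (-1) = 3+, giving Sn = +4.
Ligands are named alphabetically: aqua before bipyridine before glycinato.

diaqua(2,2'-bipyridine)(glycinato)tin(IV) nitrate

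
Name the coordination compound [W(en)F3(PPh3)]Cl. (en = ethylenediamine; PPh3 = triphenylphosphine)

The 1 chloride counter-ion carries a total charge of -1, so each complex ion is 1+.
Ligand charges: 1×ethylenediamine (neutral), 1×triphenylphosphine (neutral), 3×fluoro (-1 each); total -3. So W + (-3) = 1+, giving W = +4.
Ligands are named alphabetically: ethylenediamine before fluoro before triphenylphosphine.

(ethylenediamine)trifluoro(triphenylphosphine)tungsten(IV) chloride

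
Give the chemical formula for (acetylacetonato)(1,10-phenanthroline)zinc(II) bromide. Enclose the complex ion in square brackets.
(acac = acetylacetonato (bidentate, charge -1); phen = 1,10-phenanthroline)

Ligands: 1 acetylacetonato (acac, -1), 1 1,10-phenanthroline (phen, neutral). Ligand charge sum = -1.
Charge balance with bromide (-1) requires 1 complex ion per 1 bromide.

[Zn(acac)(phen)]Br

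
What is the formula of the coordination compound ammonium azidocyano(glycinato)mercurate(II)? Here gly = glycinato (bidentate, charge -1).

Ligands: 1 azido (N3, -1), 1 glycinato (gly, -1), 1 cyano (CN, -1). Ligand charge sum = -3.
Charge balance with ammonium (+1) requires 1 complex ion per 1 ammonium.

NH4[Hg(CN)(gly)(N3)]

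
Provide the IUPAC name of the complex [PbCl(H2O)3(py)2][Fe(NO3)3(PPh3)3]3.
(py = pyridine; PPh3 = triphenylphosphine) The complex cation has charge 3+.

The complex cation is given as 3+; its ligand charges sum to -1, so Pb = +4.
With 3 anions per cation, each anion must be 3/3 = 1−.
Anion: ligand charges sum to -3; for the ion to be 1−, Fe = +2.

triaquachlorobis(pyridine)lead(IV) trinitratotris(triphenylphosphine)ferrate(II)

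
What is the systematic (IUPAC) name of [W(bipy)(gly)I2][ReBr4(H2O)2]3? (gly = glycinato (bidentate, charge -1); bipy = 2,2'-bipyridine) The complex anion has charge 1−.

Both ions are complex: the cation is named first with the plain metal name, the anion second with the -ate form; each ion's ligands are alphabetised independently.
The complex anion is given as 1−; its ligand charges sum to -4, so Re = +3.
With 3 anions per cation, the cation must be 3×1 = 3+.
Cation: ligand charges sum to -3; for the ion to be 3+, W = +6.

(2,2'-bipyridine)(glycinato)diiodotungsten(VI) diaquatetrabromorhenate(III)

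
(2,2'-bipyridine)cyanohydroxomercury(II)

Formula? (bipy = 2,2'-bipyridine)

Ligands: 1 2,2'-bipyridine (bipy, neutral), 1 hydroxo (OH, -1), 1 cyano (CN, -1). Ligand charge sum = -2.
With Hg in oxidation state +2, the complex ion is [Hg...].

[Hg(bipy)(CN)(OH)]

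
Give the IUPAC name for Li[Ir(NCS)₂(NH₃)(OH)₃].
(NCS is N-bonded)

lithium amminetrihydroxodiisothiocyanatoiridate(IV)

The 1 lithium counter-ion carries a total charge of +1, so each complex ion is 1−.
Ligand charges: 2×isothiocyanato (-1 each), 3×hydroxo (-1 each), 1×ammine (neutral); total -5. So Ir + (-5) = 1−, giving Ir = +4.
Ligands are named alphabetically: ammine before hydroxo before isothiocyanato.
The complex ion is anionic, so iridium takes the -ate form iridate(IV).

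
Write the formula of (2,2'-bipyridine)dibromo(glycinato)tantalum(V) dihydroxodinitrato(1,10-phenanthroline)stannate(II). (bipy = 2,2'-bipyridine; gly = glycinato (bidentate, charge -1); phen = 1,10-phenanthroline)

Cation [Ta…]: ligand charges -3, Ta(V) ⇒ ion charge 2+.
Anion [Sn…]: ligand charges -4, Sn(II) ⇒ ion charge 2−.

[Ta(bipy)Br2(gly)][Sn(NO3)2(OH)2(phen)]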